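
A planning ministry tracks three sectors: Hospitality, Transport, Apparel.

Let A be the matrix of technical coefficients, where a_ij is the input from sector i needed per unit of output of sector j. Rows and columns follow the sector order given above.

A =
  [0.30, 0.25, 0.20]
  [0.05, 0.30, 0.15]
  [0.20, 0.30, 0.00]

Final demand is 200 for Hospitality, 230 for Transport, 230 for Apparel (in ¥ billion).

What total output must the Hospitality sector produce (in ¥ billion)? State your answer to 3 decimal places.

x_H = 596.626

I − A =
  [   0.70    -0.25    -0.20]
  [  -0.05     0.70    -0.15]
  [  -0.20    -0.30     1.00]
Cofactors of I−A, C_ij = (−1)^(i+j)·(minor ij) (rows/columns in the sector order above):
  C_11 = (0.70)(1.00) − (-0.15)(-0.30) = 0.6550
  C_12 = −[(-0.05)(1.00) − (-0.15)(-0.20)] = 0.0800
  C_13 = (-0.05)(-0.30) − (0.70)(-0.20) = 0.1550
  C_21 = −[(-0.25)(1.00) − (-0.20)(-0.30)] = 0.3100
  C_22 = (0.70)(1.00) − (-0.20)(-0.20) = 0.6600
  C_23 = −[(0.70)(-0.30) − (-0.25)(-0.20)] = 0.2600
  C_31 = (-0.25)(-0.15) − (-0.20)(0.70) = 0.1775
  C_32 = −[(0.70)(-0.15) − (-0.20)(-0.05)] = 0.1150
  C_33 = (0.70)(0.70) − (-0.25)(-0.05) = 0.4775
det(I−A) = Σ_j (I−A)_1j·C_1j = (0.70)(0.6550) + (-0.25)(0.0800) + (-0.20)(0.1550) = 0.4075
adj(I−A) = Cᵀ =
  [ 0.6550   0.3100   0.1775]
  [ 0.0800   0.6600   0.1150]
  [ 0.1550   0.2600   0.4775]
(I − A)⁻¹ = adj(I−A) / det(I−A) ≈
  [   1.6074     0.7607     0.4356]
  [   0.1963     1.6196     0.2822]
  [   0.3804     0.6380     1.1718]
x = (I − A)⁻¹ d = adj(I−A)·d / det(I−A), with det(I−A) = 0.4075:
  x_H = (0.6550·200 + 0.3100·230 + 0.1775·230) / 0.4075 = 243.125 / 0.4075 ≈ 596.626
  x_T = (0.0800·200 + 0.6600·230 + 0.1150·230) / 0.4075 = 194.25 / 0.4075 ≈ 476.687
  x_A = (0.1550·200 + 0.2600·230 + 0.4775·230) / 0.4075 = 200.625 / 0.4075 ≈ 492.331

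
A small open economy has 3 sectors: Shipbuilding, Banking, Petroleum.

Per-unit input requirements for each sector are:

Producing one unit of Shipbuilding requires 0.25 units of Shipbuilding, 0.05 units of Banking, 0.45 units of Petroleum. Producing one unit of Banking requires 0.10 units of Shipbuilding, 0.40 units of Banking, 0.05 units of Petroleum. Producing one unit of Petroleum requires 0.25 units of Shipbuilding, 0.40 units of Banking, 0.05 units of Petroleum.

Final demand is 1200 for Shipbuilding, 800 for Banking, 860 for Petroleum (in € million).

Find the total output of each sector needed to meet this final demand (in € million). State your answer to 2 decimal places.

I − A =
  [   0.75    -0.10    -0.25]
  [  -0.05     0.60    -0.40]
  [  -0.45    -0.05     0.95]
Cofactors of I−A, C_ij = (−1)^(i+j)·(minor ij) (rows/columns in the sector order above):
  C_11 = (0.60)(0.95) − (-0.40)(-0.05) = 0.5500
  C_12 = −[(-0.05)(0.95) − (-0.40)(-0.45)] = 0.2275
  C_13 = (-0.05)(-0.05) − (0.60)(-0.45) = 0.2725
  C_21 = −[(-0.10)(0.95) − (-0.25)(-0.05)] = 0.1075
  C_22 = (0.75)(0.95) − (-0.25)(-0.45) = 0.6000
  C_23 = −[(0.75)(-0.05) − (-0.10)(-0.45)] = 0.0825
  C_31 = (-0.10)(-0.40) − (-0.25)(0.60) = 0.1900
  C_32 = −[(0.75)(-0.40) − (-0.25)(-0.05)] = 0.3125
  C_33 = (0.75)(0.60) − (-0.10)(-0.05) = 0.4450
det(I−A) = Σ_j (I−A)_1j·C_1j = (0.75)(0.5500) + (-0.10)(0.2275) + (-0.25)(0.2725) = 0.321625
adj(I−A) = Cᵀ =
  [ 0.5500   0.1075   0.1900]
  [ 0.2275   0.6000   0.3125]
  [ 0.2725   0.0825   0.4450]
(I − A)⁻¹ = adj(I−A) / det(I−A) ≈
  [   1.7101     0.3342     0.5908]
  [   0.7073     1.8655     0.9716]
  [   0.8473     0.2565     1.3836]
x = (I − A)⁻¹ d = adj(I−A)·d / det(I−A), with det(I−A) = 0.321625:
  x_1 = (0.5500·1200 + 0.1075·800 + 0.1900·860) / 0.321625 = 909.40 / 0.321625 ≈ 2827.52
  x_2 = (0.2275·1200 + 0.6000·800 + 0.3125·860) / 0.321625 = 1021.75 / 0.321625 ≈ 3176.84
  x_3 = (0.2725·1200 + 0.0825·800 + 0.4450·860) / 0.321625 = 775.70 / 0.321625 ≈ 2411.82

x_1 = 2827.52, x_2 = 3176.84, x_3 = 2411.82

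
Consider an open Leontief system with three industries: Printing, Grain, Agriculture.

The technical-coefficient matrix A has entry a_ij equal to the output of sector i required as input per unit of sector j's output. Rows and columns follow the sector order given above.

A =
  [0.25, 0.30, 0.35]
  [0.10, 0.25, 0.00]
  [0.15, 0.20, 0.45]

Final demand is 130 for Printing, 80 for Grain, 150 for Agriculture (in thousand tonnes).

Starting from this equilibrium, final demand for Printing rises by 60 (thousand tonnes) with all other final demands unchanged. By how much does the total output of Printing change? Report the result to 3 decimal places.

Δx_P = 100.406

I − A =
  [   0.75    -0.30    -0.35]
  [  -0.10     0.75     0.00]
  [  -0.15    -0.20     0.55]
Cofactors of I−A, C_ij = (−1)^(i+j)·(minor ij) (rows/columns in the sector order above):
  C_11 = (0.75)(0.55) − (0.00)(-0.20) = 0.4125
  C_12 = −[(-0.10)(0.55) − (0.00)(-0.15)] = 0.0550
  C_13 = (-0.10)(-0.20) − (0.75)(-0.15) = 0.1325
  C_21 = −[(-0.30)(0.55) − (-0.35)(-0.20)] = 0.2350
  C_22 = (0.75)(0.55) − (-0.35)(-0.15) = 0.3600
  C_23 = −[(0.75)(-0.20) − (-0.30)(-0.15)] = 0.1950
  C_31 = (-0.30)(0.00) − (-0.35)(0.75) = 0.2625
  C_32 = −[(0.75)(0.00) − (-0.35)(-0.10)] = 0.0350
  C_33 = (0.75)(0.75) − (-0.30)(-0.10) = 0.5325
det(I−A) = Σ_j (I−A)_1j·C_1j = (0.75)(0.4125) + (-0.30)(0.0550) + (-0.35)(0.1325) = 0.2465
adj(I−A) = Cᵀ =
  [ 0.4125   0.2350   0.2625]
  [ 0.0550   0.3600   0.0350]
  [ 0.1325   0.1950   0.5325]
(I − A)⁻¹ = adj(I−A) / det(I−A) ≈
  [   1.6734     0.9533     1.0649]
  [   0.2231     1.4604     0.1420]
  [   0.5375     0.7911     2.1602]
Δx = (I − A)⁻¹ Δd with Δd having +60 in the Printing component and 0 elsewhere.
So Δx_P = L_PP · (+60), where L_PP = adj(I−A)_PP / det(I−A) = 0.4125 / 0.2465.
Δx_P = 0.4125 × (+60) / 0.2465 = 24.75 / 0.2465 ≈ 100.406.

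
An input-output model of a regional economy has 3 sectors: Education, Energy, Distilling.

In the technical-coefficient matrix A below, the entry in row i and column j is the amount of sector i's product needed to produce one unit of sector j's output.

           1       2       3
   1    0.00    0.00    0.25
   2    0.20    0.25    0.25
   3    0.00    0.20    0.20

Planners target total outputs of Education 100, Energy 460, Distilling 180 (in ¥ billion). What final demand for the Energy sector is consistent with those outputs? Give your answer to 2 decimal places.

d_2 = 280.00

I − A =
  [   1.00     0.00    -0.25]
  [  -0.20     0.75    -0.25]
  [   0.00    -0.20     0.80]
d = (I − A) x:
  d_1 = (+1.00)·100 + (+0.00)·460 + (-0.25)·180 = 55.00
  d_2 = (-0.20)·100 + (+0.75)·460 + (-0.25)·180 = 280.00
  d_3 = (+0.00)·100 + (-0.20)·460 + (+0.80)·180 = 52.00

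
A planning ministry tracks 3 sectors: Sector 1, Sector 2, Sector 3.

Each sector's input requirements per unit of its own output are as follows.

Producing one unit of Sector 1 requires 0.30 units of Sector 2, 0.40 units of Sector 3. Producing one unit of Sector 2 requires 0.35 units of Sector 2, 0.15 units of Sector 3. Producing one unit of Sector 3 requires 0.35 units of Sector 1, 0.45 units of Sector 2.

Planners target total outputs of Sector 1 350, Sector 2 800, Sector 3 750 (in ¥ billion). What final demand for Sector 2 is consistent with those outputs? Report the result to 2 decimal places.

I − A =
  [   1.00     0.00    -0.35]
  [  -0.30     0.65    -0.45]
  [  -0.40    -0.15     1.00]
d = (I − A) x:
  d_1 = (+1.00)·350 + (+0.00)·800 + (-0.35)·750 = 87.50
  d_2 = (-0.30)·350 + (+0.65)·800 + (-0.45)·750 = 77.50
  d_3 = (-0.40)·350 + (-0.15)·800 + (+1.00)·750 = 490.00

d_2 = 77.50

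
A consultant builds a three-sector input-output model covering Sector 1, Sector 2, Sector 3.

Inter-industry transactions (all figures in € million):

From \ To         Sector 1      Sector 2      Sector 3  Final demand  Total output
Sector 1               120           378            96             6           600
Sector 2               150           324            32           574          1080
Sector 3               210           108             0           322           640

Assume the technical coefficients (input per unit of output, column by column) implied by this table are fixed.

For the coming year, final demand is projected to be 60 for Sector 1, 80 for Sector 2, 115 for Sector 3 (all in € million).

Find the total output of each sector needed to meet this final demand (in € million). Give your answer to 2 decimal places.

Technical coefficients a_ij = z_ij / X_j:
  a_11 = 120/600 = 0.20, a_21 = 150/600 = 0.25, a_31 = 210/600 = 0.35
  a_12 = 378/1080 = 0.35, a_22 = 324/1080 = 0.30, a_32 = 108/1080 = 0.10
  a_13 = 96/640 = 0.15, a_23 = 32/640 = 0.05, a_33 = 0/640 = 0.00
I − A =
  [   0.80    -0.35    -0.15]
  [  -0.25     0.70    -0.05]
  [  -0.35    -0.10     1.00]
Cofactors of I−A, C_ij = (−1)^(i+j)·(minor ij) (rows/columns in the sector order above):
  C_11 = (0.70)(1.00) − (-0.05)(-0.10) = 0.6950
  C_12 = −[(-0.25)(1.00) − (-0.05)(-0.35)] = 0.2675
  C_13 = (-0.25)(-0.10) − (0.70)(-0.35) = 0.2700
  C_21 = −[(-0.35)(1.00) − (-0.15)(-0.10)] = 0.3650
  C_22 = (0.80)(1.00) − (-0.15)(-0.35) = 0.7475
  C_23 = −[(0.80)(-0.10) − (-0.35)(-0.35)] = 0.2025
  C_31 = (-0.35)(-0.05) − (-0.15)(0.70) = 0.1225
  C_32 = −[(0.80)(-0.05) − (-0.15)(-0.25)] = 0.0775
  C_33 = (0.80)(0.70) − (-0.35)(-0.25) = 0.4725
det(I−A) = Σ_j (I−A)_1j·C_1j = (0.80)(0.6950) + (-0.35)(0.2675) + (-0.15)(0.2700) = 0.421875
adj(I−A) = Cᵀ =
  [ 0.6950   0.3650   0.1225]
  [ 0.2675   0.7475   0.0775]
  [ 0.2700   0.2025   0.4725]
(I − A)⁻¹ = adj(I−A) / det(I−A) ≈
  [   1.6474     0.8652     0.2904]
  [   0.6341     1.7719     0.1837]
  [   0.6400     0.4800     1.1200]
x = (I − A)⁻¹ d = adj(I−A)·d / det(I−A), with det(I−A) = 0.421875:
  x_1 = (0.6950·60 + 0.3650·80 + 0.1225·115) / 0.421875 = 84.9875 / 0.421875 ≈ 201.45
  x_2 = (0.2675·60 + 0.7475·80 + 0.0775·115) / 0.421875 = 84.7625 / 0.421875 ≈ 200.92
  x_3 = (0.2700·60 + 0.2025·80 + 0.4725·115) / 0.421875 = 86.7375 / 0.421875 = 205.60

x_1 = 201.45, x_2 = 200.92, x_3 = 205.60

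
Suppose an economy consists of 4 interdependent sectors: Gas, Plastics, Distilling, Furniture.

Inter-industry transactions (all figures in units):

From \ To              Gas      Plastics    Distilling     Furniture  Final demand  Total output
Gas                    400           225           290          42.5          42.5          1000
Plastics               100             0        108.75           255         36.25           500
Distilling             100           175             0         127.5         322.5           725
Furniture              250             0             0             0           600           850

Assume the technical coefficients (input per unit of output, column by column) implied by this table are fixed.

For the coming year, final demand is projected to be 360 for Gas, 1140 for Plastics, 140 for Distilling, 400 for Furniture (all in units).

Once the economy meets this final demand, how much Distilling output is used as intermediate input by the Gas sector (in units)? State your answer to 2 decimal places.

Technical coefficients a_ij = z_ij / X_j:
  a_11 = 400/1000 = 0.40, a_21 = 100/1000 = 0.10, a_31 = 100/1000 = 0.10, a_41 = 250/1000 = 0.25
  a_12 = 225/500 = 0.45, a_22 = 0/500 = 0.00, a_32 = 175/500 = 0.35, a_42 = 0/500 = 0.00
  a_13 = 290/725 = 0.40, a_23 = 108.75/725 = 0.15, a_33 = 0/725 = 0.00, a_43 = 0/725 = 0.00
  a_14 = 42.5/850 = 0.05, a_24 = 255/850 = 0.30, a_34 = 127.5/850 = 0.15, a_44 = 0/850 = 0.00
I − A =
  [   0.60    -0.45    -0.40    -0.05]
  [  -0.10     1.00    -0.15    -0.30]
  [  -0.10    -0.35     1.00    -0.15]
  [  -0.25     0.00     0.00     1.00]
Compute the cofactors C_ij = (−1)^(i+j)·(3×3 minor ij) of I−A; the adjugate is their transpose:
adj(I−A) = Cᵀ =
  [ 0.947500   0.590000   0.467500   0.294500]
  [ 0.195625   0.532500   0.158125   0.193250]
  [ 0.198750   0.267500   0.508750   0.166500]
  [ 0.236875   0.147500   0.116875   0.462750]
det(I−A) = Σ_j (I−A)_1j·C_1j = (0.60)(0.947500) + (-0.45)(0.195625) + (-0.40)(0.198750) + (-0.05)(0.236875) = 0.389125
(I − A)⁻¹ = adj(I−A) / det(I−A) ≈
  [   2.4350     1.5162     1.2014     0.7568]
  [   0.5027     1.3685     0.4064     0.4966]
  [   0.5108     0.6874     1.3074     0.4279]
  [   0.6087     0.3791     0.3004     1.1892]
First solve x = (I − A)⁻¹ d = adj(I−A)·d / det(I−A); in particular x_1 = (0.947500·360 + 0.590000·1140 + 0.467500·140 + 0.294500·400) / 0.389125 = 1196.95 / 0.389125 ≈ 3076.0039.
Intermediate flow from 3 to 1: z_31 = a_31 · x_1 = 0.10 × 1196.95 / 0.389125 = 119.695 / 0.389125 ≈ 307.60.

z_31 = 307.60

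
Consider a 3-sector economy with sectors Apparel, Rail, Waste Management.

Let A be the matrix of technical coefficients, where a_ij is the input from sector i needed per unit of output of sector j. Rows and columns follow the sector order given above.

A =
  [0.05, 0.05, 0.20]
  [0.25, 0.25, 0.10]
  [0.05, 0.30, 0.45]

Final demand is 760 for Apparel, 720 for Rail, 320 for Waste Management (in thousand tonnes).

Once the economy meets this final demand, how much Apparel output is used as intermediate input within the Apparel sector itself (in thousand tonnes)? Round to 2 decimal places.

I − A =
  [   0.95    -0.05    -0.20]
  [  -0.25     0.75    -0.10]
  [  -0.05    -0.30     0.55]
Cofactors of I−A, C_ij = (−1)^(i+j)·(minor ij) (rows/columns in the sector order above):
  C_11 = (0.75)(0.55) − (-0.10)(-0.30) = 0.3825
  C_12 = −[(-0.25)(0.55) − (-0.10)(-0.05)] = 0.1425
  C_13 = (-0.25)(-0.30) − (0.75)(-0.05) = 0.1125
  C_21 = −[(-0.05)(0.55) − (-0.20)(-0.30)] = 0.0875
  C_22 = (0.95)(0.55) − (-0.20)(-0.05) = 0.5125
  C_23 = −[(0.95)(-0.30) − (-0.05)(-0.05)] = 0.2875
  C_31 = (-0.05)(-0.10) − (-0.20)(0.75) = 0.1550
  C_32 = −[(0.95)(-0.10) − (-0.20)(-0.25)] = 0.1450
  C_33 = (0.95)(0.75) − (-0.05)(-0.25) = 0.7000
det(I−A) = Σ_j (I−A)_1j·C_1j = (0.95)(0.3825) + (-0.05)(0.1425) + (-0.20)(0.1125) = 0.33375
adj(I−A) = Cᵀ =
  [ 0.3825   0.0875   0.1550]
  [ 0.1425   0.5125   0.1450]
  [ 0.1125   0.2875   0.7000]
(I − A)⁻¹ = adj(I−A) / det(I−A) ≈
  [   1.1461     0.2622     0.4644]
  [   0.4270     1.5356     0.4345]
  [   0.3371     0.8614     2.0974]
First solve x = (I − A)⁻¹ d = adj(I−A)·d / det(I−A); in particular x_1 = (0.3825·760 + 0.0875·720 + 0.1550·320) / 0.33375 = 403.30 / 0.33375 ≈ 1208.3895.
Intermediate flow from 1 to 1: z_11 = a_11 · x_1 = 0.05 × 403.30 / 0.33375 = 20.165 / 0.33375 ≈ 60.42.

z_11 = 60.42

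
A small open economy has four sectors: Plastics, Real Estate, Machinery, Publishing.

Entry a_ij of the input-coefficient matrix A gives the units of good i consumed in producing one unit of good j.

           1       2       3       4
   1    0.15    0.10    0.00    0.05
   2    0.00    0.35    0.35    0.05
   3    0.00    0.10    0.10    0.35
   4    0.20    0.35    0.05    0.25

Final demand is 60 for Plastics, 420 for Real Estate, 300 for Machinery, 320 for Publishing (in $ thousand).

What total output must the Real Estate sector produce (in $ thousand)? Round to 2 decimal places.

x_2 = 1223.28

I − A =
  [   0.85    -0.10     0.00    -0.05]
  [   0.00     0.65    -0.35    -0.05]
  [   0.00    -0.10     0.90    -0.35]
  [  -0.20    -0.35    -0.05     0.75]
Compute the cofactors C_ij = (−1)^(i+j)·(3×3 minor ij) of I−A; the adjugate is their transpose:
adj(I−A) = Cᵀ =
  [ 0.342250   0.081750   0.034250   0.044250]
  [ 0.033500   0.549875   0.221750   0.142375]
  [ 0.046500   0.173875   0.392000   0.197625]
  [ 0.110000   0.290000   0.138750   0.467500]
det(I−A) = Σ_j (I−A)_1j·C_1j = (0.85)(0.342250) + (-0.10)(0.033500) + (0.00)(0.046500) + (-0.05)(0.110000) = 0.2820625
(I − A)⁻¹ = adj(I−A) / det(I−A) ≈
  [   1.2134     0.2898     0.1214     0.1569]
  [   0.1188     1.9495     0.7862     0.5048]
  [   0.1649     0.6164     1.3898     0.7006]
  [   0.3900     1.0281     0.4919     1.6574]
x = (I − A)⁻¹ d = adj(I−A)·d / det(I−A), with det(I−A) = 0.2820625:
  x_1 = (0.342250·60 + 0.081750·420 + 0.034250·300 + 0.044250·320) / 0.2820625 = 79.305 / 0.2820625 ≈ 281.16
  x_2 = (0.033500·60 + 0.549875·420 + 0.221750·300 + 0.142375·320) / 0.2820625 = 345.0425 / 0.2820625 ≈ 1223.28
  x_3 = (0.046500·60 + 0.173875·420 + 0.392000·300 + 0.197625·320) / 0.2820625 = 256.6575 / 0.2820625 ≈ 909.93
  x_4 = (0.110000·60 + 0.290000·420 + 0.138750·300 + 0.467500·320) / 0.2820625 = 319.625 / 0.2820625 ≈ 1133.17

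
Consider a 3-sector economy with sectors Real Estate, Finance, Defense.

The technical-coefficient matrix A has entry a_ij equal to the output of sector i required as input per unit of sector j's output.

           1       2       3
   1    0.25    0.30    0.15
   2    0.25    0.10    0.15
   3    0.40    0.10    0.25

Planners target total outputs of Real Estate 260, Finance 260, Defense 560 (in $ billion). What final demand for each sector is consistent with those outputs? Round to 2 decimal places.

I − A =
  [   0.75    -0.30    -0.15]
  [  -0.25     0.90    -0.15]
  [  -0.40    -0.10     0.75]
d = (I − A) x:
  d_1 = (+0.75)·260 + (-0.30)·260 + (-0.15)·560 = 33.00
  d_2 = (-0.25)·260 + (+0.90)·260 + (-0.15)·560 = 85.00
  d_3 = (-0.40)·260 + (-0.10)·260 + (+0.75)·560 = 290.00

d_1 = 33.00, d_2 = 85.00, d_3 = 290.00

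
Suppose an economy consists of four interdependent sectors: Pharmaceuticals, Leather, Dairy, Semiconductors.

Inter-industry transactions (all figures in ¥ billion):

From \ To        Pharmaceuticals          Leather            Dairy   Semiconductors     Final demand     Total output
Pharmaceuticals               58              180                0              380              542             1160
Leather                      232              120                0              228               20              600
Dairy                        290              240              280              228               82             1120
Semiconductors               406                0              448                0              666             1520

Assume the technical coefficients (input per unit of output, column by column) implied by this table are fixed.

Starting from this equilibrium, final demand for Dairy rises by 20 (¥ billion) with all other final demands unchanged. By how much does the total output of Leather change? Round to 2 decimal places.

Δx_2 = 4.24

Technical coefficients a_ij = z_ij / X_j:
  a_11 = 58/1160 = 0.05, a_21 = 232/1160 = 0.20, a_31 = 290/1160 = 0.25, a_41 = 406/1160 = 0.35
  a_12 = 180/600 = 0.30, a_22 = 120/600 = 0.20, a_32 = 240/600 = 0.40, a_42 = 0/600 = 0.00
  a_13 = 0/1120 = 0.00, a_23 = 0/1120 = 0.00, a_33 = 280/1120 = 0.25, a_43 = 448/1120 = 0.40
  a_14 = 380/1520 = 0.25, a_24 = 228/1520 = 0.15, a_34 = 228/1520 = 0.15, a_44 = 0/1520 = 0.00
I − A =
  [   0.95    -0.30     0.00    -0.25]
  [  -0.20     0.80     0.00    -0.15]
  [  -0.25    -0.40     0.75    -0.15]
  [  -0.35     0.00    -0.40     1.00]
Compute the cofactors C_ij = (−1)^(i+j)·(3×3 minor ij) of I−A; the adjugate is their transpose:
adj(I−A) = Cᵀ =
  [ 0.528000   0.247000   0.098000   0.183750]
  [ 0.192375   0.564875   0.077000   0.144375]
  [ 0.343000   0.435750   0.614250   0.243250]
  [ 0.322000   0.260750   0.280000   0.525000]
det(I−A) = Σ_j (I−A)_1j·C_1j = (0.95)(0.528000) + (-0.30)(0.192375) + (0.00)(0.343000) + (-0.25)(0.322000) = 0.3633875
(I − A)⁻¹ = adj(I−A) / det(I−A) ≈
  [   1.4530     0.6797     0.2697     0.5057]
  [   0.5294     1.5545     0.2119     0.3973]
  [   0.9439     1.1991     1.6903     0.6694]
  [   0.8861     0.7176     0.7705     1.4447]
Δx = (I − A)⁻¹ Δd with Δd having +20 in the Dairy component and 0 elsewhere.
So Δx_2 = L_23 · (+20), where L_23 = adj(I−A)_23 / det(I−A) = 0.077000 / 0.3633875.
Δx_2 = 0.077000 × (+20) / 0.3633875 = 1.54 / 0.3633875 ≈ 4.24.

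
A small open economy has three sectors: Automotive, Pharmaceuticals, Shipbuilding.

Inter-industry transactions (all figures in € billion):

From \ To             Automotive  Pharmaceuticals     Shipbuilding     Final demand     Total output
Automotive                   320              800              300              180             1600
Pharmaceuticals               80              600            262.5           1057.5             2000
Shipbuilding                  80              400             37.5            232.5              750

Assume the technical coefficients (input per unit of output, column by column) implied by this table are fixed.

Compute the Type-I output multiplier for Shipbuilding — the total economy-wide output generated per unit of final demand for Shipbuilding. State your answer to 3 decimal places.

m_3 = 2.917

Technical coefficients a_ij = z_ij / X_j:
  a_11 = 320/1600 = 0.20, a_21 = 80/1600 = 0.05, a_31 = 80/1600 = 0.05
  a_12 = 800/2000 = 0.40, a_22 = 600/2000 = 0.30, a_32 = 400/2000 = 0.20
  a_13 = 300/750 = 0.40, a_23 = 262.5/750 = 0.35, a_33 = 37.5/750 = 0.05
I − A =
  [   0.80    -0.40    -0.40]
  [  -0.05     0.70    -0.35]
  [  -0.05    -0.20     0.95]
Cofactors of I−A, C_ij = (−1)^(i+j)·(minor ij) (rows/columns in the sector order above):
  C_11 = (0.70)(0.95) − (-0.35)(-0.20) = 0.5950
  C_12 = −[(-0.05)(0.95) − (-0.35)(-0.05)] = 0.0650
  C_13 = (-0.05)(-0.20) − (0.70)(-0.05) = 0.0450
  C_21 = −[(-0.40)(0.95) − (-0.40)(-0.20)] = 0.4600
  C_22 = (0.80)(0.95) − (-0.40)(-0.05) = 0.7400
  C_23 = −[(0.80)(-0.20) − (-0.40)(-0.05)] = 0.1800
  C_31 = (-0.40)(-0.35) − (-0.40)(0.70) = 0.4200
  C_32 = −[(0.80)(-0.35) − (-0.40)(-0.05)] = 0.3000
  C_33 = (0.80)(0.70) − (-0.40)(-0.05) = 0.5400
det(I−A) = Σ_j (I−A)_1j·C_1j = (0.80)(0.5950) + (-0.40)(0.0650) + (-0.40)(0.0450) = 0.4320
adj(I−A) = Cᵀ =
  [ 0.5950   0.4600   0.4200]
  [ 0.0650   0.7400   0.3000]
  [ 0.0450   0.1800   0.5400]
(I − A)⁻¹ = adj(I−A) / det(I−A) ≈
  [   1.3773     1.0648     0.9722]
  [   0.1505     1.7130     0.6944]
  [   0.1042     0.4167     1.2500]
The output multiplier for sector j is the column-j sum of the Leontief inverse (I − A)⁻¹ = adj(I−A) / det(I−A).
Column 3 of adj(I−A): (0.4200, 0.3000, 0.5400); det(I−A) = 0.4320.
m_3 = (0.4200 + 0.3000 + 0.5400) / 0.4320 = 1.26 / 0.4320 ≈ 2.917.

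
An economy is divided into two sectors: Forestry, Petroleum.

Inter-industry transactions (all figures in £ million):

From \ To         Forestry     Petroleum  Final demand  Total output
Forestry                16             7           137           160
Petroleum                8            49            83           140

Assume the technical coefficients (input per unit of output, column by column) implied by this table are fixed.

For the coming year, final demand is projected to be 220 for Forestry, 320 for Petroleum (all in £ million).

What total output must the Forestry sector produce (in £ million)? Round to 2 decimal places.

Technical coefficients a_ij = z_ij / X_j:
  a_11 = 16/160 = 0.10, a_21 = 8/160 = 0.05
  a_12 = 7/140 = 0.05, a_22 = 49/140 = 0.35
I − A =
  [   0.90    -0.05]
  [  -0.05     0.65]
det(I−A) = (0.90)(0.65) − (-0.05)(-0.05) = 0.5825
adj(I−A) = [[0.65, 0.05], [0.05, 0.90]]
(I − A)⁻¹ = adj(I−A) / det(I−A) ≈
  [   1.1159     0.0858]
  [   0.0858     1.5451]
x = (I − A)⁻¹ d = adj(I−A)·d / det(I−A), with det(I−A) = 0.5825:
  x_1 = (0.65·220 + 0.05·320) / 0.5825 = 159.00 / 0.5825 ≈ 272.96
  x_2 = (0.05·220 + 0.90·320) / 0.5825 = 299.00 / 0.5825 ≈ 513.30

x_1 = 272.96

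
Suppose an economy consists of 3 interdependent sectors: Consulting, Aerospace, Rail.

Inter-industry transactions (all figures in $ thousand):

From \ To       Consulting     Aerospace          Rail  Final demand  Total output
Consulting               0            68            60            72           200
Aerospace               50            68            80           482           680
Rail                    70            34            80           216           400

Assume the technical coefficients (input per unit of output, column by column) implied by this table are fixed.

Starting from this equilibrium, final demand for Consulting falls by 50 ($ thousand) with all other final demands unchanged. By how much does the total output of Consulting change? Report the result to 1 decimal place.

Technical coefficients a_ij = z_ij / X_j:
  a_CC = 0/200 = 0.00, a_AC = 50/200 = 0.25, a_RC = 70/200 = 0.35
  a_CA = 68/680 = 0.10, a_AA = 68/680 = 0.10, a_RA = 34/680 = 0.05
  a_CR = 60/400 = 0.15, a_AR = 80/400 = 0.20, a_RR = 80/400 = 0.20
I − A =
  [   1.00    -0.10    -0.15]
  [  -0.25     0.90    -0.20]
  [  -0.35    -0.05     0.80]
Cofactors of I−A, C_ij = (−1)^(i+j)·(minor ij) (rows/columns in the sector order above):
  C_11 = (0.90)(0.80) − (-0.20)(-0.05) = 0.7100
  C_12 = −[(-0.25)(0.80) − (-0.20)(-0.35)] = 0.2700
  C_13 = (-0.25)(-0.05) − (0.90)(-0.35) = 0.3275
  C_21 = −[(-0.10)(0.80) − (-0.15)(-0.05)] = 0.0875
  C_22 = (1.00)(0.80) − (-0.15)(-0.35) = 0.7475
  C_23 = −[(1.00)(-0.05) − (-0.10)(-0.35)] = 0.0850
  C_31 = (-0.10)(-0.20) − (-0.15)(0.90) = 0.1550
  C_32 = −[(1.00)(-0.20) − (-0.15)(-0.25)] = 0.2375
  C_33 = (1.00)(0.90) − (-0.10)(-0.25) = 0.8750
det(I−A) = Σ_j (I−A)_1j·C_1j = (1.00)(0.7100) + (-0.10)(0.2700) + (-0.15)(0.3275) = 0.633875
adj(I−A) = Cᵀ =
  [ 0.7100   0.0875   0.1550]
  [ 0.2700   0.7475   0.2375]
  [ 0.3275   0.0850   0.8750]
(I − A)⁻¹ = adj(I−A) / det(I−A) ≈
  [   1.1201     0.1380     0.2445]
  [   0.4260     1.1793     0.3747]
  [   0.5167     0.1341     1.3804]
Δx = (I − A)⁻¹ Δd with Δd having -50 in the Consulting component and 0 elsewhere.
So Δx_C = L_CC · (-50), where L_CC = adj(I−A)_CC / det(I−A) = 0.7100 / 0.633875.
Δx_C = 0.7100 × (-50) / 0.633875 = -35.50 / 0.633875 ≈ -56.0.

Δx_C = -56.0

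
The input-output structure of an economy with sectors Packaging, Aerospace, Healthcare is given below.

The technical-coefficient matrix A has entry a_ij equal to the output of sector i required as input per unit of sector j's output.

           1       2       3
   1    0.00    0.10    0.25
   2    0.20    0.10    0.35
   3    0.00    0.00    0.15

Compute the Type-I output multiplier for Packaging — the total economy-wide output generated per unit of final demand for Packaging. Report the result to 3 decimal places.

I − A =
  [   1.00    -0.10    -0.25]
  [  -0.20     0.90    -0.35]
  [   0.00     0.00     0.85]
Cofactors of I−A, C_ij = (−1)^(i+j)·(minor ij) (rows/columns in the sector order above):
  C_11 = (0.90)(0.85) − (-0.35)(0.00) = 0.7650
  C_12 = −[(-0.20)(0.85) − (-0.35)(0.00)] = 0.1700
  C_13 = (-0.20)(0.00) − (0.90)(0.00) = 0.0000
  C_21 = −[(-0.10)(0.85) − (-0.25)(0.00)] = 0.0850
  C_22 = (1.00)(0.85) − (-0.25)(0.00) = 0.8500
  C_23 = −[(1.00)(0.00) − (-0.10)(0.00)] = 0.0000
  C_31 = (-0.10)(-0.35) − (-0.25)(0.90) = 0.2600
  C_32 = −[(1.00)(-0.35) − (-0.25)(-0.20)] = 0.4000
  C_33 = (1.00)(0.90) − (-0.10)(-0.20) = 0.8800
det(I−A) = Σ_j (I−A)_1j·C_1j = (1.00)(0.7650) + (-0.10)(0.1700) + (-0.25)(0.0000) = 0.7480
adj(I−A) = Cᵀ =
  [ 0.7650   0.0850   0.2600]
  [ 0.1700   0.8500   0.4000]
  [ 0.0000   0.0000   0.8800]
(I − A)⁻¹ = adj(I−A) / det(I−A) ≈
  [   1.0227     0.1136     0.3476]
  [   0.2273     1.1364     0.5348]
  [   0.0000     0.0000     1.1765]
The output multiplier for sector j is the column-j sum of the Leontief inverse (I − A)⁻¹ = adj(I−A) / det(I−A).
Column 1 of adj(I−A): (0.7650, 0.1700, 0.0000); det(I−A) = 0.7480.
m_1 = (0.7650 + 0.1700 + 0.0000) / 0.7480 = 0.935 / 0.7480 = 1.250.

m_1 = 1.250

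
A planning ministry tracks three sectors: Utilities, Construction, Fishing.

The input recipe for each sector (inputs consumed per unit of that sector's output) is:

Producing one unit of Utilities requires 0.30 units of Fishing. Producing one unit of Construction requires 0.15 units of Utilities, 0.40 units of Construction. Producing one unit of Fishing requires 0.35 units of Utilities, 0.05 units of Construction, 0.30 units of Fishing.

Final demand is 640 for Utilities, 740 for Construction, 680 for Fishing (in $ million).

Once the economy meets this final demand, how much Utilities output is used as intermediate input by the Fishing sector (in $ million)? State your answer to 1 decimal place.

I − A =
  [   1.00    -0.15    -0.35]
  [   0.00     0.60    -0.05]
  [  -0.30     0.00     0.70]
Cofactors of I−A, C_ij = (−1)^(i+j)·(minor ij) (rows/columns in the sector order above):
  C_11 = (0.60)(0.70) − (-0.05)(0.00) = 0.4200
  C_12 = −[(0.00)(0.70) − (-0.05)(-0.30)] = 0.0150
  C_13 = (0.00)(0.00) − (0.60)(-0.30) = 0.1800
  C_21 = −[(-0.15)(0.70) − (-0.35)(0.00)] = 0.1050
  C_22 = (1.00)(0.70) − (-0.35)(-0.30) = 0.5950
  C_23 = −[(1.00)(0.00) − (-0.15)(-0.30)] = 0.0450
  C_31 = (-0.15)(-0.05) − (-0.35)(0.60) = 0.2175
  C_32 = −[(1.00)(-0.05) − (-0.35)(0.00)] = 0.0500
  C_33 = (1.00)(0.60) − (-0.15)(0.00) = 0.6000
det(I−A) = Σ_j (I−A)_1j·C_1j = (1.00)(0.4200) + (-0.15)(0.0150) + (-0.35)(0.1800) = 0.35475
adj(I−A) = Cᵀ =
  [ 0.4200   0.1050   0.2175]
  [ 0.0150   0.5950   0.0500]
  [ 0.1800   0.0450   0.6000]
(I − A)⁻¹ = adj(I−A) / det(I−A) ≈
  [   1.1839     0.2960     0.6131]
  [   0.0423     1.6772     0.1409]
  [   0.5074     0.1268     1.6913]
First solve x = (I − A)⁻¹ d = adj(I−A)·d / det(I−A); in particular x_F = (0.1800·640 + 0.0450·740 + 0.6000·680) / 0.35475 = 556.50 / 0.35475 ≈ 1568.710.
Intermediate flow from U to F: z_UF = a_UF · x_F = 0.35 × 556.50 / 0.35475 = 194.775 / 0.35475 ≈ 549.0.

z_UF = 549.0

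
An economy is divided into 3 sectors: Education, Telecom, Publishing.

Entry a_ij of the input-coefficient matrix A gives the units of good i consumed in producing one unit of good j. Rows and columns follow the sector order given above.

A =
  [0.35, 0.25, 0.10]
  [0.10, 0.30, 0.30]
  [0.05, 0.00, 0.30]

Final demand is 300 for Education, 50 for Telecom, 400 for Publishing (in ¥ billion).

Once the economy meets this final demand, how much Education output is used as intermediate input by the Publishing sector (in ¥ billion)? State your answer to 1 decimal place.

I − A =
  [   0.65    -0.25    -0.10]
  [  -0.10     0.70    -0.30]
  [  -0.05     0.00     0.70]
Cofactors of I−A, C_ij = (−1)^(i+j)·(minor ij) (rows/columns in the sector order above):
  C_11 = (0.70)(0.70) − (-0.30)(0.00) = 0.4900
  C_12 = −[(-0.10)(0.70) − (-0.30)(-0.05)] = 0.0850
  C_13 = (-0.10)(0.00) − (0.70)(-0.05) = 0.0350
  C_21 = −[(-0.25)(0.70) − (-0.10)(0.00)] = 0.1750
  C_22 = (0.65)(0.70) − (-0.10)(-0.05) = 0.4500
  C_23 = −[(0.65)(0.00) − (-0.25)(-0.05)] = 0.0125
  C_31 = (-0.25)(-0.30) − (-0.10)(0.70) = 0.1450
  C_32 = −[(0.65)(-0.30) − (-0.10)(-0.10)] = 0.2050
  C_33 = (0.65)(0.70) − (-0.25)(-0.10) = 0.4300
det(I−A) = Σ_j (I−A)_1j·C_1j = (0.65)(0.4900) + (-0.25)(0.0850) + (-0.10)(0.0350) = 0.29375
adj(I−A) = Cᵀ =
  [ 0.4900   0.1750   0.1450]
  [ 0.0850   0.4500   0.2050]
  [ 0.0350   0.0125   0.4300]
(I − A)⁻¹ = adj(I−A) / det(I−A) ≈
  [   1.6681     0.5957     0.4936]
  [   0.2894     1.5319     0.6979]
  [   0.1191     0.0426     1.4638]
First solve x = (I − A)⁻¹ d = adj(I−A)·d / det(I−A); in particular x_P = (0.0350·300 + 0.0125·50 + 0.4300·400) / 0.29375 = 183.125 / 0.29375 ≈ 623.404.
Intermediate flow from E to P: z_EP = a_EP · x_P = 0.10 × 183.125 / 0.29375 = 18.3125 / 0.29375 ≈ 62.3.

z_EP = 62.3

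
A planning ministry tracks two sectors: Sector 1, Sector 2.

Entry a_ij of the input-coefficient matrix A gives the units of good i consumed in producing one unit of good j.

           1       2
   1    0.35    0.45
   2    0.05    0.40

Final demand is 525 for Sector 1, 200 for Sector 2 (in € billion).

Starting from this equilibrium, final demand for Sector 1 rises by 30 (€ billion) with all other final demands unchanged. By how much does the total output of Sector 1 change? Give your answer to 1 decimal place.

I − A =
  [   0.65    -0.45]
  [  -0.05     0.60]
det(I−A) = (0.65)(0.60) − (-0.45)(-0.05) = 0.3675
adj(I−A) = [[0.60, 0.45], [0.05, 0.65]]
(I − A)⁻¹ = adj(I−A) / det(I−A) ≈
  [   1.6327     1.2245]
  [   0.1361     1.7687]
Δx = (I − A)⁻¹ Δd with Δd having +30 in the Sector 1 component and 0 elsewhere.
So Δx_1 = L_11 · (+30), where L_11 = adj(I−A)_11 / det(I−A) = 0.60 / 0.3675.
Δx_1 = 0.60 × (+30) / 0.3675 = 18.00 / 0.3675 ≈ 49.0.

Δx_1 = 49.0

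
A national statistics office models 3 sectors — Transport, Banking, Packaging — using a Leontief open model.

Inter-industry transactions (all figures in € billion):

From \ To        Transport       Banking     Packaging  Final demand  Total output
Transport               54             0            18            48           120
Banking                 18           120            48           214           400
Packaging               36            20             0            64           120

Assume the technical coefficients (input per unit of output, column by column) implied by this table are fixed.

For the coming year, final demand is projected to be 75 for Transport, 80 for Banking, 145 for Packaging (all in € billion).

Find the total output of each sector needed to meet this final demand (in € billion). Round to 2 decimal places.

Technical coefficients a_ij = z_ij / X_j:
  a_11 = 54/120 = 0.45, a_21 = 18/120 = 0.15, a_31 = 36/120 = 0.30
  a_12 = 0/400 = 0.00, a_22 = 120/400 = 0.30, a_32 = 20/400 = 0.05
  a_13 = 18/120 = 0.15, a_23 = 48/120 = 0.40, a_33 = 0/120 = 0.00
I − A =
  [   0.55     0.00    -0.15]
  [  -0.15     0.70    -0.40]
  [  -0.30    -0.05     1.00]
Cofactors of I−A, C_ij = (−1)^(i+j)·(minor ij) (rows/columns in the sector order above):
  C_11 = (0.70)(1.00) − (-0.40)(-0.05) = 0.6800
  C_12 = −[(-0.15)(1.00) − (-0.40)(-0.30)] = 0.2700
  C_13 = (-0.15)(-0.05) − (0.70)(-0.30) = 0.2175
  C_21 = −[(0.00)(1.00) − (-0.15)(-0.05)] = 0.0075
  C_22 = (0.55)(1.00) − (-0.15)(-0.30) = 0.5050
  C_23 = −[(0.55)(-0.05) − (0.00)(-0.30)] = 0.0275
  C_31 = (0.00)(-0.40) − (-0.15)(0.70) = 0.1050
  C_32 = −[(0.55)(-0.40) − (-0.15)(-0.15)] = 0.2425
  C_33 = (0.55)(0.70) − (0.00)(-0.15) = 0.3850
det(I−A) = Σ_j (I−A)_1j·C_1j = (0.55)(0.6800) + (0.00)(0.2700) + (-0.15)(0.2175) = 0.341375
adj(I−A) = Cᵀ =
  [ 0.6800   0.0075   0.1050]
  [ 0.2700   0.5050   0.2425]
  [ 0.2175   0.0275   0.3850]
(I − A)⁻¹ = adj(I−A) / det(I−A) ≈
  [   1.9919     0.0220     0.3076]
  [   0.7909     1.4793     0.7104]
  [   0.6371     0.0806     1.1278]
x = (I − A)⁻¹ d = adj(I−A)·d / det(I−A), with det(I−A) = 0.341375:
  x_1 = (0.6800·75 + 0.0075·80 + 0.1050·145) / 0.341375 = 66.825 / 0.341375 ≈ 195.75
  x_2 = (0.2700·75 + 0.5050·80 + 0.2425·145) / 0.341375 = 95.8125 / 0.341375 ≈ 280.67
  x_3 = (0.2175·75 + 0.0275·80 + 0.3850·145) / 0.341375 = 74.3375 / 0.341375 ≈ 217.76

x_1 = 195.75, x_2 = 280.67, x_3 = 217.76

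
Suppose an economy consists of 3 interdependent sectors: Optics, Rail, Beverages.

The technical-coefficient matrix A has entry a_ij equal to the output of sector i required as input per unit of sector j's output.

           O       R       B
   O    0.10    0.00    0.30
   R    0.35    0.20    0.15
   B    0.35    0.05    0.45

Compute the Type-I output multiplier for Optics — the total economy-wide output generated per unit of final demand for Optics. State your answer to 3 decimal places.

m_O = 3.250

I − A =
  [   0.90     0.00    -0.30]
  [  -0.35     0.80    -0.15]
  [  -0.35    -0.05     0.55]
Cofactors of I−A, C_ij = (−1)^(i+j)·(minor ij) (rows/columns in the sector order above):
  C_11 = (0.80)(0.55) − (-0.15)(-0.05) = 0.4325
  C_12 = −[(-0.35)(0.55) − (-0.15)(-0.35)] = 0.2450
  C_13 = (-0.35)(-0.05) − (0.80)(-0.35) = 0.2975
  C_21 = −[(0.00)(0.55) − (-0.30)(-0.05)] = 0.0150
  C_22 = (0.90)(0.55) − (-0.30)(-0.35) = 0.3900
  C_23 = −[(0.90)(-0.05) − (0.00)(-0.35)] = 0.0450
  C_31 = (0.00)(-0.15) − (-0.30)(0.80) = 0.2400
  C_32 = −[(0.90)(-0.15) − (-0.30)(-0.35)] = 0.2400
  C_33 = (0.90)(0.80) − (0.00)(-0.35) = 0.7200
det(I−A) = Σ_j (I−A)_1j·C_1j = (0.90)(0.4325) + (0.00)(0.2450) + (-0.30)(0.2975) = 0.3000
adj(I−A) = Cᵀ =
  [ 0.4325   0.0150   0.2400]
  [ 0.2450   0.3900   0.2400]
  [ 0.2975   0.0450   0.7200]
(I − A)⁻¹ = adj(I−A) / det(I−A) ≈
  [   1.4417     0.0500     0.8000]
  [   0.8167     1.3000     0.8000]
  [   0.9917     0.1500     2.4000]
The output multiplier for sector j is the column-j sum of the Leontief inverse (I − A)⁻¹ = adj(I−A) / det(I−A).
Column O of adj(I−A): (0.4325, 0.2450, 0.2975); det(I−A) = 0.3000.
m_O = (0.4325 + 0.2450 + 0.2975) / 0.3000 = 0.975 / 0.3000 = 3.250.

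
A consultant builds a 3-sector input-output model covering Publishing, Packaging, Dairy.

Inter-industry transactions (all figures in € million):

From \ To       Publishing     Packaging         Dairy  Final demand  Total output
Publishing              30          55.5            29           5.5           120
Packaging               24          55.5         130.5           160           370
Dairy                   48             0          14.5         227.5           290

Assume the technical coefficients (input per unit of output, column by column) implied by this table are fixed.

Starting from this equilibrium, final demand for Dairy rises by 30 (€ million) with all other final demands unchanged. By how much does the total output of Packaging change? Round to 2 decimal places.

Δx_2 = 20.78

Technical coefficients a_ij = z_ij / X_j:
  a_11 = 30/120 = 0.25, a_21 = 24/120 = 0.20, a_31 = 48/120 = 0.40
  a_12 = 55.5/370 = 0.15, a_22 = 55.5/370 = 0.15, a_32 = 0/370 = 0.00
  a_13 = 29/290 = 0.10, a_23 = 130.5/290 = 0.45, a_33 = 14.5/290 = 0.05
I − A =
  [   0.75    -0.15    -0.10]
  [  -0.20     0.85    -0.45]
  [  -0.40     0.00     0.95]
Cofactors of I−A, C_ij = (−1)^(i+j)·(minor ij) (rows/columns in the sector order above):
  C_11 = (0.85)(0.95) − (-0.45)(0.00) = 0.8075
  C_12 = −[(-0.20)(0.95) − (-0.45)(-0.40)] = 0.3700
  C_13 = (-0.20)(0.00) − (0.85)(-0.40) = 0.3400
  C_21 = −[(-0.15)(0.95) − (-0.10)(0.00)] = 0.1425
  C_22 = (0.75)(0.95) − (-0.10)(-0.40) = 0.6725
  C_23 = −[(0.75)(0.00) − (-0.15)(-0.40)] = 0.0600
  C_31 = (-0.15)(-0.45) − (-0.10)(0.85) = 0.1525
  C_32 = −[(0.75)(-0.45) − (-0.10)(-0.20)] = 0.3575
  C_33 = (0.75)(0.85) − (-0.15)(-0.20) = 0.6075
det(I−A) = Σ_j (I−A)_1j·C_1j = (0.75)(0.8075) + (-0.15)(0.3700) + (-0.10)(0.3400) = 0.516125
adj(I−A) = Cᵀ =
  [ 0.8075   0.1425   0.1525]
  [ 0.3700   0.6725   0.3575]
  [ 0.3400   0.0600   0.6075]
(I − A)⁻¹ = adj(I−A) / det(I−A) ≈
  [   1.5645     0.2761     0.2955]
  [   0.7169     1.3030     0.6927]
  [   0.6588     0.1163     1.1770]
Δx = (I − A)⁻¹ Δd with Δd having +30 in the Dairy component and 0 elsewhere.
So Δx_2 = L_23 · (+30), where L_23 = adj(I−A)_23 / det(I−A) = 0.3575 / 0.516125.
Δx_2 = 0.3575 × (+30) / 0.516125 = 10.725 / 0.516125 ≈ 20.78.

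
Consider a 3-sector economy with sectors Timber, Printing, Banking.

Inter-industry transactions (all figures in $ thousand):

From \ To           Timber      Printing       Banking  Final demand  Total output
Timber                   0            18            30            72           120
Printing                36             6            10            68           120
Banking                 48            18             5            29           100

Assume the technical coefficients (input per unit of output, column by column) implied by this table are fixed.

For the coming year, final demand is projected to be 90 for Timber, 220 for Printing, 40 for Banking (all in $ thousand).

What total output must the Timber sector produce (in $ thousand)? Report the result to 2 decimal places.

x_T = 187.17

Technical coefficients a_ij = z_ij / X_j:
  a_TT = 0/120 = 0.00, a_PT = 36/120 = 0.30, a_BT = 48/120 = 0.40
  a_TP = 18/120 = 0.15, a_PP = 6/120 = 0.05, a_BP = 18/120 = 0.15
  a_TB = 30/100 = 0.30, a_PB = 10/100 = 0.10, a_BB = 5/100 = 0.05
I − A =
  [   1.00    -0.15    -0.30]
  [  -0.30     0.95    -0.10]
  [  -0.40    -0.15     0.95]
Cofactors of I−A, C_ij = (−1)^(i+j)·(minor ij) (rows/columns in the sector order above):
  C_11 = (0.95)(0.95) − (-0.10)(-0.15) = 0.8875
  C_12 = −[(-0.30)(0.95) − (-0.10)(-0.40)] = 0.3250
  C_13 = (-0.30)(-0.15) − (0.95)(-0.40) = 0.4250
  C_21 = −[(-0.15)(0.95) − (-0.30)(-0.15)] = 0.1875
  C_22 = (1.00)(0.95) − (-0.30)(-0.40) = 0.8300
  C_23 = −[(1.00)(-0.15) − (-0.15)(-0.40)] = 0.2100
  C_31 = (-0.15)(-0.10) − (-0.30)(0.95) = 0.3000
  C_32 = −[(1.00)(-0.10) − (-0.30)(-0.30)] = 0.1900
  C_33 = (1.00)(0.95) − (-0.15)(-0.30) = 0.9050
det(I−A) = Σ_j (I−A)_1j·C_1j = (1.00)(0.8875) + (-0.15)(0.3250) + (-0.30)(0.4250) = 0.71125
adj(I−A) = Cᵀ =
  [ 0.8875   0.1875   0.3000]
  [ 0.3250   0.8300   0.1900]
  [ 0.4250   0.2100   0.9050]
(I − A)⁻¹ = adj(I−A) / det(I−A) ≈
  [   1.2478     0.2636     0.4218]
  [   0.4569     1.1670     0.2671]
  [   0.5975     0.2953     1.2724]
x = (I − A)⁻¹ d = adj(I−A)·d / det(I−A), with det(I−A) = 0.71125:
  x_T = (0.8875·90 + 0.1875·220 + 0.3000·40) / 0.71125 = 133.125 / 0.71125 ≈ 187.17
  x_P = (0.3250·90 + 0.8300·220 + 0.1900·40) / 0.71125 = 219.45 / 0.71125 ≈ 308.54
  x_B = (0.4250·90 + 0.2100·220 + 0.9050·40) / 0.71125 = 120.65 / 0.71125 ≈ 169.63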